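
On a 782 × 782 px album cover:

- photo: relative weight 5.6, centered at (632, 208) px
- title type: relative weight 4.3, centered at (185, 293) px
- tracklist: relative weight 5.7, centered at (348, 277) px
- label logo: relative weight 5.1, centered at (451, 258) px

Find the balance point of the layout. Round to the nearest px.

Total weight = 5.6 + 4.3 + 5.7 + 5.1 = 20.7.
x-moment: 5.6·632 + 4.3·185 + 5.7·348 + 5.1·451 = 8618.4; centroid 8618.4/20.7 ≈ 416.35.
y-moment: 5.6·208 + 4.3·293 + 5.7·277 + 5.1·258 = 5319.4; centroid 5319.4/20.7 ≈ 256.98.

(416, 257)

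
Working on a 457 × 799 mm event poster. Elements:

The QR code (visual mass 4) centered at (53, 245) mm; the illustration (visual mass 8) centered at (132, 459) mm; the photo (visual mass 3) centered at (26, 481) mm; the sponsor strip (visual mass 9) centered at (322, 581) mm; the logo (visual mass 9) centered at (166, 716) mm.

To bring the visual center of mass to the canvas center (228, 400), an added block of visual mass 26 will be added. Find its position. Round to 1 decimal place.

(296.7, 224.3)

With the added block, Σw becomes 4 + 8 + 3 + 9 + 9 + 26 = 59.
x: target moment 59×228 = 13452; current 4·53 + 8·132 + 3·26 + 9·322 + 9·166 = 5738; the added block supplies 7714, so x = 7714/26 ≈ 296.69.
y: target moment 59×400 = 23600; current 4·245 + 8·459 + 3·481 + 9·581 + 9·716 = 17768; the added block supplies 5832, so y = 5832/26 ≈ 224.31.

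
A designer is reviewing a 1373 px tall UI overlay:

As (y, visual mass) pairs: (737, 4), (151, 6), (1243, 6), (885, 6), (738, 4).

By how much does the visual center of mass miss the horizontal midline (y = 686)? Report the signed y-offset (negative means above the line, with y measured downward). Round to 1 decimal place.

≈ 66.8 px

Σw = 4 + 6 + 6 + 6 + 4 = 26.
y: (4·737 + 6·151 + 6·1243 + 6·885 + 4·738) / 26 = 19574 / 26 ≈ 752.85
Against y = 686, that's 752.85 − 686 = 66.85.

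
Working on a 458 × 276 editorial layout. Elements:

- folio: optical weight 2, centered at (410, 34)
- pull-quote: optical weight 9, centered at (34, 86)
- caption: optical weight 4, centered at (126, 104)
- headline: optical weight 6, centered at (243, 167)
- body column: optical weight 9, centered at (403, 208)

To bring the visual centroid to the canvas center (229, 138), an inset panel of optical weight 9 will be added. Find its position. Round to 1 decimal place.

(246.2, 138.9)

After adding the inset panel, total weight = 2 + 9 + 4 + 6 + 9 + 9 = 39.
Along x: (6715 + 9·x) / 39 = 229 (existing moment 2·410 + 9·34 + 4·126 + 6·243 + 9·403 = 6715) ⇒ x = (8931 − 6715) / 9 ≈ 246.22.
Along y: (4132 + 9·y) / 39 = 138 (existing moment 2·34 + 9·86 + 4·104 + 6·167 + 9·208 = 4132) ⇒ y = (5382 − 4132) / 9 ≈ 138.89.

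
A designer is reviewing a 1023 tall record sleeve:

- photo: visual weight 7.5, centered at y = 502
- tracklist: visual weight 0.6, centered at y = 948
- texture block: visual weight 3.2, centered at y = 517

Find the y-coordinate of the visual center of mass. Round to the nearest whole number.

y ≈ 530

Σw = 7.5 + 0.6 + 3.2 = 11.3.
y-moment: 7.5·502 + 0.6·948 + 3.2·517 = 5988.2; centroid 5988.2/11.3 ≈ 529.93.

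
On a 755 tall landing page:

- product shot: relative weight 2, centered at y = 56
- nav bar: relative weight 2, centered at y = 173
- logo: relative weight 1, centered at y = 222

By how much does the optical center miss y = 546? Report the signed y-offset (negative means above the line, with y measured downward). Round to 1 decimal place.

Total weight = 2 + 2 + 1 = 5.
Σw·y = 2·56 + 2·173 + 1·222 = 680, so ȳ = 680/5 ≈ 136.00.
Offset from y = 546: 136.00 − 546 ≈ -410.00.

≈ -410.0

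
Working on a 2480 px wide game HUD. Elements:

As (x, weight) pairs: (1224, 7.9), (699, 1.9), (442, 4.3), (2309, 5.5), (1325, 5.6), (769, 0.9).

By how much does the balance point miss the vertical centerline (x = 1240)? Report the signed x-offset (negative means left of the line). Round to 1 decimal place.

≈ 51.6 px

Total weight = 7.9 + 1.9 + 4.3 + 5.5 + 5.6 + 0.9 = 26.1.
Σw·x = 7.9·1224 + 1.9·699 + 4.3·442 + 5.5·2309 + 5.6·1325 + 0.9·769 = 33709.9, so x̄ = 33709.9/26.1 ≈ 1291.57.
Difference: 1291.57 − 1240 ≈ 51.57.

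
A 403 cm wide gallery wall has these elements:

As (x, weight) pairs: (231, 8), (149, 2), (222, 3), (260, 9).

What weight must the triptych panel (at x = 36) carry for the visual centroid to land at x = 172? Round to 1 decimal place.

Known weights sum to 8 + 2 + 3 + 9 = 22; their moment is 8·231 + 2·149 + 3·222 + 9·260 = 5152.
For the centroid to hit 172: (5152 + w·36) / (22 + w) = 172.
So w = (172·22 − 5152)/(36 − 172) = -1368/-136 ≈ 10.06.

w ≈ 10.1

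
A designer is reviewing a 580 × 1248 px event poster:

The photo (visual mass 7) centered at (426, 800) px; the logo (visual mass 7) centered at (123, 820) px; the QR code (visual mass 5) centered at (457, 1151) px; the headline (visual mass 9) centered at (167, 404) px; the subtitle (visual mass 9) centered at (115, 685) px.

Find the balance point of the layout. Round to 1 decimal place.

(234.2, 726.9)

Total weight = 7 + 7 + 5 + 9 + 9 = 37.
Σw·x = 7·426 + 7·123 + 5·457 + 9·167 + 9·115 = 8666, so x̄ = 8666/37 ≈ 234.22.
Σw·y = 7·800 + 7·820 + 5·1151 + 9·404 + 9·685 = 26896, so ȳ = 26896/37 ≈ 726.92.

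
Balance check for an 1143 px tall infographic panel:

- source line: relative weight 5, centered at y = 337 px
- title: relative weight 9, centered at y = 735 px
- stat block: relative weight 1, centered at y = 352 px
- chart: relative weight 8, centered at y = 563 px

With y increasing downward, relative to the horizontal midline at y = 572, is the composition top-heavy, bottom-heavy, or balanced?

balanced

Total weight = 5 + 9 + 1 + 8 = 23.
Σw·y = 5·337 + 9·735 + 1·352 + 8·563 = 13156, so ȳ = 13156/23 ≈ 572.00.
That equals the midline 572 — balanced.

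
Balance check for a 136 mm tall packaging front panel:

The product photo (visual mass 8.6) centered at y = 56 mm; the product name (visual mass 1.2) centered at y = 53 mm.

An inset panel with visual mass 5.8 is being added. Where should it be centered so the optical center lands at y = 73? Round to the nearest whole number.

New total weight: (8.6 + 1.2) + 5.8 = 15.6.
y: target moment 15.6×73 = 1138.8; current 8.6·56 + 1.2·53 = 545.2; the inset panel supplies 593.6, so y = 593.6/5.8 ≈ 102.34.

y ≈ 102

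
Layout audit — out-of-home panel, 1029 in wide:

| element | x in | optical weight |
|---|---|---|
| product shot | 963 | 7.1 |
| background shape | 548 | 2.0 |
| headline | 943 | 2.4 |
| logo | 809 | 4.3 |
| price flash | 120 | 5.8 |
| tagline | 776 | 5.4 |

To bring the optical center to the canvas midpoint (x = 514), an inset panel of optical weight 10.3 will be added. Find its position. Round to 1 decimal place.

After adding the inset panel, total weight = 7.1 + 2.0 + 2.4 + 4.3 + 5.8 + 5.4 + 10.3 = 37.3.
x: target moment 37.3×514 = 19172.2; current 7.1·963 + 2.0·548 + 2.4·943 + 4.3·809 + 5.8·120 + 5.4·776 = 18561.6; the inset panel supplies 610.6, so x = 610.6/10.3 ≈ 59.28.

x ≈ 59.3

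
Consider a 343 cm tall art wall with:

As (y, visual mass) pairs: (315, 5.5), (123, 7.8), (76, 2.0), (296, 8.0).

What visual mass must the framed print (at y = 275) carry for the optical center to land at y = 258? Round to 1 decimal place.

w ≈ 47.0

Existing Σw = 23.3 (5.5 + 7.8 + 2.0 + 8.0); existing moment 5.5·315 + 7.8·123 + 2.0·76 + 8.0·296 = 5211.9.
Set Σw·y/Σw = 258: (5211.9 + 275w) = 258·(23.3 + w).
So w = (258·23.3 − 5211.9)/(275 − 258) = 799.5/17 ≈ 47.03.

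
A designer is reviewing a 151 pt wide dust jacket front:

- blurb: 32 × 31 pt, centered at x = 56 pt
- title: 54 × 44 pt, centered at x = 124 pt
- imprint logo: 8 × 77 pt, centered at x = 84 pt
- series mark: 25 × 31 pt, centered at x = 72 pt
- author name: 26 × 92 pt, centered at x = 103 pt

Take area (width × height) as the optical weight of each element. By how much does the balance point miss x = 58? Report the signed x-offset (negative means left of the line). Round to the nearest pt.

Areas: blurb 32·31 = 992, title 54·44 = 2376, imprint logo 8·77 = 616, series mark 25·31 = 775, author name 26·92 = 2392. Total weight = 7151.
x-moment: 992·56 + 2376·124 + 616·84 + 775·72 + 2392·103 = 704096; centroid 704096/7151 ≈ 98.46.
Offset from x = 58: 98.46 − 58 ≈ 40.46.

≈ 40 pt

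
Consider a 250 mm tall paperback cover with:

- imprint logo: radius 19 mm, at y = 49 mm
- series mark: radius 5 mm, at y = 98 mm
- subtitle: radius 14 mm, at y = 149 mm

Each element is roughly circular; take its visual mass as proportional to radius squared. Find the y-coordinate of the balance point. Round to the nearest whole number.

y ≈ 85

r² weights: imprint logo 19² = 361, series mark 5² = 25, subtitle 14² = 196. Total = 582.
Σw·y = 361·49 + 25·98 + 196·149 = 49343, so ȳ = 49343/582 ≈ 84.78.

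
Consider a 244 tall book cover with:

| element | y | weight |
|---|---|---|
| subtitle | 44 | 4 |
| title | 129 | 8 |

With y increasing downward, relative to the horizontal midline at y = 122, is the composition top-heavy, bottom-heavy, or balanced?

Total weight = 4 + 8 = 12.
Σw·y = 4·44 + 8·129 = 1208, so ȳ = 1208/12 ≈ 100.67.
100.7 lies above (smaller y than) the midline 122, so the layout is top-heavy.

top-heavy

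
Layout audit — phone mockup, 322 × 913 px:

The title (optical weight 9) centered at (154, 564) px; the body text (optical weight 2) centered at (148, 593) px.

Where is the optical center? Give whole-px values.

Total weight = 9 + 2 = 11.
x: (9·154 + 2·148) / 11 = 1682 / 11 ≈ 152.91
y: (9·564 + 2·593) / 11 = 6262 / 11 ≈ 569.27

(153, 569)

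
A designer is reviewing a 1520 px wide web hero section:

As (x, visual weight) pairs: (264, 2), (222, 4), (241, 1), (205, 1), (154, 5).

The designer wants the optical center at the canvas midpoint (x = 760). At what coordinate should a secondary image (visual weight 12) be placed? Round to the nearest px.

After adding the secondary image, total weight = 2 + 4 + 1 + 1 + 5 + 12 = 25.
x: need Σw·x = 25·760 = 19000. Existing = 2·264 + 4·222 + 1·241 + 1·205 + 5·154 = 2632. Remainder 16368 / 12 ≈ 1364.00.

x ≈ 1364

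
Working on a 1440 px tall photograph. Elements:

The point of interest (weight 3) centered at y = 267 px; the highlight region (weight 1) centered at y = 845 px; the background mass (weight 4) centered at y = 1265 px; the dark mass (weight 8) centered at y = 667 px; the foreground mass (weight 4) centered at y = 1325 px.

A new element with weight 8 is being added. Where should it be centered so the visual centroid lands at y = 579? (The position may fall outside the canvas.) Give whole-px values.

y ≈ -141

With the new element, Σw becomes 3 + 1 + 4 + 8 + 4 + 8 = 28.
y: need Σw·y = 28·579 = 16212. Existing = 3·267 + 1·845 + 4·1265 + 8·667 + 4·1325 = 17342. Remainder -1130 / 8 ≈ -141.25.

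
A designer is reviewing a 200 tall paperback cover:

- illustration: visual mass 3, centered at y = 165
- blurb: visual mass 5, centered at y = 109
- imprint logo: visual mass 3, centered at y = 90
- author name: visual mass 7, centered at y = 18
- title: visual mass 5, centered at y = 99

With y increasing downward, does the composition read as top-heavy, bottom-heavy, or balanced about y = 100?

top-heavy

Weights sum to 3 + 5 + 3 + 7 + 5 = 23.
y: (3·165 + 5·109 + 3·90 + 7·18 + 5·99) / 23 = 1931 / 23 ≈ 83.96
84.0 lies above (smaller y than) the midline 100, so the layout is top-heavy.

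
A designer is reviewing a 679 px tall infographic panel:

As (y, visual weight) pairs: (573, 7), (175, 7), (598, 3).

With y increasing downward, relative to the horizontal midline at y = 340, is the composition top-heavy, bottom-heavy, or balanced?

Weights sum to 7 + 7 + 3 = 17.
y: (7·573 + 7·175 + 3·598) / 17 = 7030 / 17 ≈ 413.53
413.5 vs midline 340 → bottom-heavy.

bottom-heavy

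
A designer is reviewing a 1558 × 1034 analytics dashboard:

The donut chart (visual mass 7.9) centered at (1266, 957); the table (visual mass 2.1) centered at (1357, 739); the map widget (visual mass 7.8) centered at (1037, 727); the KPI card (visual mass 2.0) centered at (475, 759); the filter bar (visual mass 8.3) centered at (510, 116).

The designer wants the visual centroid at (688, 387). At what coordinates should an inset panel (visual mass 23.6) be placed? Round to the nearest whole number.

(400, 116)

After adding the inset panel, total weight = 7.9 + 2.1 + 7.8 + 2.0 + 8.3 + 23.6 = 51.7.
x: target moment 51.7×688 = 35569.6; current 7.9·1266 + 2.1·1357 + 7.8·1037 + 2.0·475 + 8.3·510 = 26122.7; the inset panel supplies 9446.9, so x = 9446.9/23.6 ≈ 400.29.
y: target moment 51.7×387 = 20007.9; current 7.9·957 + 2.1·739 + 7.8·727 + 2.0·759 + 8.3·116 = 17263.6; the inset panel supplies 2744.3, so y = 2744.3/23.6 ≈ 116.28.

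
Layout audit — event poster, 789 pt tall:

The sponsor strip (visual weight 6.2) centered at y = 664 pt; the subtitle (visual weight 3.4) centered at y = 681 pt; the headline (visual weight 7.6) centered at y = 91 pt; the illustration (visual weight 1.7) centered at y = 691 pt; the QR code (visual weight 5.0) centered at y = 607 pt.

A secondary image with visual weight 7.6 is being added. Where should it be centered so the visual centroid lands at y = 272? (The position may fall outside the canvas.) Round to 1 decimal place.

After adding the secondary image, total weight = 6.2 + 3.4 + 7.6 + 1.7 + 5.0 + 7.6 = 31.5.
y: need Σw·y = 31.5·272 = 8568.0. Existing = 6.2·664 + 3.4·681 + 7.6·91 + 1.7·691 + 5.0·607 = 11333.5. Remainder -2765.5 / 7.6 ≈ -363.88.

y ≈ -363.9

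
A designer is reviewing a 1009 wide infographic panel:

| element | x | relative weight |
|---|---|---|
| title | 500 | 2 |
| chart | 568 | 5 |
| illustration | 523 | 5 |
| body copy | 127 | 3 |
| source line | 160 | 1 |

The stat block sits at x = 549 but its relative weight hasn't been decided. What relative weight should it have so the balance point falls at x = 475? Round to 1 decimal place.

Fixed elements: Σw = 2 + 5 + 5 + 3 + 1 = 16, Σw·x = 2·500 + 5·568 + 5·523 + 3·127 + 1·160 = 6996.
Balance at x = 475 requires (6996 + w·549) / (16 + w) = 475.
So w = (475·16 − 6996)/(549 − 475) = 604/74 ≈ 8.16.

w ≈ 8.2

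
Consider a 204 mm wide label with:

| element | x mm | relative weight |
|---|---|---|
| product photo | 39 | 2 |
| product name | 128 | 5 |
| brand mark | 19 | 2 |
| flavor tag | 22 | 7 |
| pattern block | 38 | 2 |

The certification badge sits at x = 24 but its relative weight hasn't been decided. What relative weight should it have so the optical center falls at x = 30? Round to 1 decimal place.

Fixed elements: Σw = 2 + 5 + 2 + 7 + 2 = 18, Σw·x = 2·39 + 5·128 + 2·19 + 7·22 + 2·38 = 986.
For the centroid to hit 30: (986 + w·24) / (18 + w) = 30.
So w = (30·18 − 986)/(24 − 30) = -446/-6 ≈ 74.33.

w ≈ 74.3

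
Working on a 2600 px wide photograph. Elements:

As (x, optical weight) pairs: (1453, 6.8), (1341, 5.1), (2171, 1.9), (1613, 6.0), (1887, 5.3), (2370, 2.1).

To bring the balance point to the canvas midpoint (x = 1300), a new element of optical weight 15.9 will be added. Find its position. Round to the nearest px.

With the new element, Σw becomes 6.8 + 5.1 + 1.9 + 6.0 + 5.3 + 2.1 + 15.9 = 43.1.
x: target moment 43.1×1300 = 56030.0; current 6.8·1453 + 5.1·1341 + 1.9·2171 + 6.0·1613 + 5.3·1887 + 2.1·2370 = 45500.5; the new element supplies 10529.5, so x = 10529.5/15.9 ≈ 662.23.

x ≈ 662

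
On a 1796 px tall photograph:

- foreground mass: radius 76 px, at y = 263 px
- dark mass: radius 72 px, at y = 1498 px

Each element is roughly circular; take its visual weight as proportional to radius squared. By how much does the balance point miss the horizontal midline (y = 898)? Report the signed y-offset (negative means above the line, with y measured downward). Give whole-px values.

≈ -51 px

r² weights: foreground mass 76² = 5776, dark mass 72² = 5184. Total = 10960.
y: (5776·263 + 5184·1498) / 10960 = 9284720 / 10960 ≈ 847.15
Difference: 847.15 − 898 ≈ -50.85.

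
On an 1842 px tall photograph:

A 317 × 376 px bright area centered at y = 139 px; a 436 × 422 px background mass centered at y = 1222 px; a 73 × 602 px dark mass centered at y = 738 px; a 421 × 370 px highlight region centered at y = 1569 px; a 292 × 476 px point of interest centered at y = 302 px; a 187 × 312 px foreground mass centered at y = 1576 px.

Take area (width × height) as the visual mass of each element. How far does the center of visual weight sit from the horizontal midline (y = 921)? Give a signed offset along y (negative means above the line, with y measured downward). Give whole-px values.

≈ 10 px

Taking area as weight: bright area 317·376 = 119192, background mass 436·422 = 183992, dark mass 73·602 = 43946, highlight region 421·370 = 155770, point of interest 292·476 = 138992, foreground mass 187·312 = 58344. Sum 700236.
y-moment: 119192·139 + 183992·1222 + 43946·738 + 155770·1569 + 138992·302 + 58344·1576 = 652166918; centroid 652166918/700236 ≈ 931.35.
Difference: 931.35 − 921 ≈ 10.35.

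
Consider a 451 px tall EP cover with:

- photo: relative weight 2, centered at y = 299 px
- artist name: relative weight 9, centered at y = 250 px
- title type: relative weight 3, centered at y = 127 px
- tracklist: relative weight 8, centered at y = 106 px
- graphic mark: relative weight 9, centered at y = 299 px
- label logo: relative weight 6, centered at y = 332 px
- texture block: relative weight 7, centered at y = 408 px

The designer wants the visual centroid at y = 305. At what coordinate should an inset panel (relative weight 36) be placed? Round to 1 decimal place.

y ≈ 355.1

New total weight: (2 + 9 + 3 + 8 + 9 + 6 + 7) + 36 = 80.
y: target moment 80×305 = 24400; current 2·299 + 9·250 + 3·127 + 8·106 + 9·299 + 6·332 + 7·408 = 11616; the inset panel supplies 12784, so y = 12784/36 ≈ 355.11.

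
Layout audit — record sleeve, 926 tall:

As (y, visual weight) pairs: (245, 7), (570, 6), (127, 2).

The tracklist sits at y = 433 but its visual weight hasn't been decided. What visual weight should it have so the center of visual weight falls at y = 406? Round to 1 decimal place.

Existing Σw = 15 (7 + 6 + 2); existing moment 7·245 + 6·570 + 2·127 = 5389.
Balance at y = 406 requires (5389 + w·433) / (15 + w) = 406.
Rearranging, w·(433 − 406) = 406·15 − 5389 = 701, so w ≈ 701/27 = 25.96.

w ≈ 26.0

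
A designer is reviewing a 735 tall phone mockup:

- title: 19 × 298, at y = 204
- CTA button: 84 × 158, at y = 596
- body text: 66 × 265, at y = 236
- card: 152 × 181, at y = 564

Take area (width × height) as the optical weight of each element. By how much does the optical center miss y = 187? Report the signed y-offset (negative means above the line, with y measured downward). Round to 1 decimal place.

Areas → weights: title 19·298 = 5662, CTA button 84·158 = 13272, body text 66·265 = 17490, card 152·181 = 27512; Σw = 63936.
y-moment: 5662·204 + 13272·596 + 17490·236 + 27512·564 = 28709568; centroid 28709568/63936 ≈ 449.04.
Difference: 449.04 − 187 ≈ 262.04.

≈ 262.0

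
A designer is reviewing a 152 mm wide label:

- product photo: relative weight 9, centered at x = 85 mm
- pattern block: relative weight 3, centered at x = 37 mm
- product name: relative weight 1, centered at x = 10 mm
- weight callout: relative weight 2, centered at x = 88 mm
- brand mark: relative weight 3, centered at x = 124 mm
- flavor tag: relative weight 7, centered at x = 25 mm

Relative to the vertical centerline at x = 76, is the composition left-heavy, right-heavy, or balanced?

left-heavy

Weights sum to 9 + 3 + 1 + 2 + 3 + 7 = 25.
x-moment: 9·85 + 3·37 + 1·10 + 2·88 + 3·124 + 7·25 = 1609; centroid 1609/25 ≈ 64.36.
64.4 vs midline 76 → left-heavy.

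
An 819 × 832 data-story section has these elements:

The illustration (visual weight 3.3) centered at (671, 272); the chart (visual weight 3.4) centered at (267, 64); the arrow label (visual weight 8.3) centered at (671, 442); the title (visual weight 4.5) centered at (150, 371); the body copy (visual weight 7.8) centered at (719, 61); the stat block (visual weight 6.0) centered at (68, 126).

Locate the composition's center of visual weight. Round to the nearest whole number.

Σw = 3.3 + 3.4 + 8.3 + 4.5 + 7.8 + 6.0 = 33.3.
Σw·x = 15382.6; x̄ = 15382.6/33.3 ≈ 461.94.
y: moment 7685.1 / weight 33.3 ≈ 230.78

(462, 231)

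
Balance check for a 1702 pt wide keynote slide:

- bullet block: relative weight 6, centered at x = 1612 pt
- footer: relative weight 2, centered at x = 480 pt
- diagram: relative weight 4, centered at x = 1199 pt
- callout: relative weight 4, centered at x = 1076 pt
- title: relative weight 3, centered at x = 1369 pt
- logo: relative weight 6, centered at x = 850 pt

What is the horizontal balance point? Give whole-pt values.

Weights sum to 6 + 2 + 4 + 4 + 3 + 6 = 25.
x: moment 28939 / weight 25 ≈ 1157.56

x ≈ 1158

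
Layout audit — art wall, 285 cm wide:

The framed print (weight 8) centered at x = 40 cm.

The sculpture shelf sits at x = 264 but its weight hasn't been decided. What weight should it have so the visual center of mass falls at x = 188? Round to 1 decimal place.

w ≈ 15.6

Known: weight 8 with moment 8·40 = 320.
Balance at x = 188 requires (320 + w·264) / (8 + w) = 188.
Rearranging, w·(264 − 188) = 188·8 − 320 = 1184, so w ≈ 1184/76 = 15.58.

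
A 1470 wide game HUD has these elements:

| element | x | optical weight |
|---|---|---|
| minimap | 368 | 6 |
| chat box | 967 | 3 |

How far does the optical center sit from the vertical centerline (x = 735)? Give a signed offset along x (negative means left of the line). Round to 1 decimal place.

≈ -167.3

Total weight = 6 + 3 = 9.
Σw·x = 6·368 + 3·967 = 5109, so x̄ = 5109/9 ≈ 567.67.
Against x = 735, that's 567.67 − 735 = -167.33.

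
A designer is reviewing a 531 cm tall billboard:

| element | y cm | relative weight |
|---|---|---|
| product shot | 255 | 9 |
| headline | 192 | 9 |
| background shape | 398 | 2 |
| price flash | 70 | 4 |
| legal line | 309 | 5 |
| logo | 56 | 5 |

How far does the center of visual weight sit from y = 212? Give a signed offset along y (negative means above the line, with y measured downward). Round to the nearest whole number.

≈ -8 cm

Weights sum to 9 + 9 + 2 + 4 + 5 + 5 = 34.
y-moment: 9·255 + 9·192 + 2·398 + 4·70 + 5·309 + 5·56 = 6924; centroid 6924/34 ≈ 203.65.
Difference: 203.65 − 212 ≈ -8.35.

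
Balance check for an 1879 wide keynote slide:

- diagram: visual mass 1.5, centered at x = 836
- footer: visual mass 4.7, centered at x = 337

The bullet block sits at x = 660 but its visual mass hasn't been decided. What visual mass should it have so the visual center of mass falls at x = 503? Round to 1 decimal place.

w ≈ 1.8

Existing Σw = 6.2 (1.5 + 4.7); existing moment 1.5·836 + 4.7·337 = 2837.9.
Set Σw·x/Σw = 503: (2837.9 + 660w) = 503·(6.2 + w).
Solving: w = (503·6.2 − 2837.9) / (660 − 503) = 280.7 / 157 ≈ 1.79.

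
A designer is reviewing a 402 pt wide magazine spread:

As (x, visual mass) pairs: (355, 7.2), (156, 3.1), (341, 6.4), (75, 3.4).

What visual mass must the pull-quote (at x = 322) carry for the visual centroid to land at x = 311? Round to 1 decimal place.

w ≈ 70.4

Fixed elements: Σw = 7.2 + 3.1 + 6.4 + 3.4 = 20.1, Σw·x = 7.2·355 + 3.1·156 + 6.4·341 + 3.4·75 = 5477.0.
Set Σw·x/Σw = 311: (5477.0 + 322w) = 311·(20.1 + w).
Solving: w = (311·20.1 − 5477.0) / (322 − 311) = 774.1 / 11 ≈ 70.37.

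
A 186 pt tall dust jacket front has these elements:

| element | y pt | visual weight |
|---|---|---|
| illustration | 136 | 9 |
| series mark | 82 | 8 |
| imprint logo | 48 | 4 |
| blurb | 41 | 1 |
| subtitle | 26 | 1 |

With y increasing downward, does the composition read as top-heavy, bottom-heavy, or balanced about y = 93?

balanced

Σw = 9 + 8 + 4 + 1 + 1 = 23.
y: (9·136 + 8·82 + 4·48 + 1·41 + 1·26) / 23 = 2139 / 23 ≈ 93.00
93.00 = 93 exactly: balanced.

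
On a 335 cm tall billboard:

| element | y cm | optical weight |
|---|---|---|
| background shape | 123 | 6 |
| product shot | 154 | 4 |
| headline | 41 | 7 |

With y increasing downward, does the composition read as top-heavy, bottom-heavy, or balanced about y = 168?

Σw = 6 + 4 + 7 = 17.
y: (6·123 + 4·154 + 7·41) / 17 = 1641 / 17 ≈ 96.53
Since 96.5 is above (smaller y than) 168, the composition reads top-heavy.

top-heavy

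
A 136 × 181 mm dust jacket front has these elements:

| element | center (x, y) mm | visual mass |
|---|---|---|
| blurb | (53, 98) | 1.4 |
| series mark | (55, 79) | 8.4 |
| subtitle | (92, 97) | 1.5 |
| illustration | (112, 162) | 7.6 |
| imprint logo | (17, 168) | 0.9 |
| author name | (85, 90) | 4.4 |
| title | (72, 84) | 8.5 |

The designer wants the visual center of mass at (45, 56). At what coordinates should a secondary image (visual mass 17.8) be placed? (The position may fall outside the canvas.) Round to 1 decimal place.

(-14.3, -34.3)

With the secondary image, Σw becomes 1.4 + 8.4 + 1.5 + 7.6 + 0.9 + 4.4 + 8.5 + 17.8 = 50.5.
Along x: (2526.7 + 17.8·x) / 50.5 = 45 (existing moment 1.4·53 + 8.4·55 + 1.5·92 + 7.6·112 + 0.9·17 + 4.4·85 + 8.5·72 = 2526.7) ⇒ x = (2272.5 − 2526.7) / 17.8 ≈ -14.28.
Along y: (3438.7 + 17.8·y) / 50.5 = 56 (existing moment 1.4·98 + 8.4·79 + 1.5·97 + 7.6·162 + 0.9·168 + 4.4·90 + 8.5·84 = 3438.7) ⇒ y = (2828.0 − 3438.7) / 17.8 ≈ -34.31.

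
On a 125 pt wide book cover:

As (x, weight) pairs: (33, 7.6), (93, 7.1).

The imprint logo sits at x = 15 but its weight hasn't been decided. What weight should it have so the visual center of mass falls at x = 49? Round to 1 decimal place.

Existing Σw = 14.7 (7.6 + 7.1); existing moment 7.6·33 + 7.1·93 = 911.1.
For the centroid to hit 49: (911.1 + w·15) / (14.7 + w) = 49.
So w = (49·14.7 − 911.1)/(15 − 49) = -190.8/-34 ≈ 5.61.

w ≈ 5.6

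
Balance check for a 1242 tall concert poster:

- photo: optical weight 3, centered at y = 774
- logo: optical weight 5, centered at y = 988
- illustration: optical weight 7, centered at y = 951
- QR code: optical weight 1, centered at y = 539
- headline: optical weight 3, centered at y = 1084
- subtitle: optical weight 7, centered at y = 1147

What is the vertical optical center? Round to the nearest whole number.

y ≈ 990

Total weight = 3 + 5 + 7 + 1 + 3 + 7 = 26.
y-moment: 3·774 + 5·988 + 7·951 + 1·539 + 3·1084 + 7·1147 = 25739; centroid 25739/26 ≈ 989.96.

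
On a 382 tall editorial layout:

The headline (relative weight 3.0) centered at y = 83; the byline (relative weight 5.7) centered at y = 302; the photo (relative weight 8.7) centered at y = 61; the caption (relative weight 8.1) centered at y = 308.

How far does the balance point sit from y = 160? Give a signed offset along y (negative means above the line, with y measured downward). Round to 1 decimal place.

≈ 35.9

Σw = 3.0 + 5.7 + 8.7 + 8.1 = 25.5.
Σw·y = 3.0·83 + 5.7·302 + 8.7·61 + 8.1·308 = 4995.9, so ȳ = 4995.9/25.5 ≈ 195.92.
Difference: 195.92 − 160 ≈ 35.92.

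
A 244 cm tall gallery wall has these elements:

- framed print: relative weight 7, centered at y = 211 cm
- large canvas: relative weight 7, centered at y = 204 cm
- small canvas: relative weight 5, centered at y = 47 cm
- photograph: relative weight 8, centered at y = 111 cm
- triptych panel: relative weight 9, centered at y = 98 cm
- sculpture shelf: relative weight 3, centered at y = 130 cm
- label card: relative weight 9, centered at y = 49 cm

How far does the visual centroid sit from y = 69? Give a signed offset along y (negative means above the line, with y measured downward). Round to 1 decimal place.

≈ 50.6 cm

Σw = 7 + 7 + 5 + 8 + 9 + 3 + 9 = 48.
Σw·y = 5741; ȳ = 5741/48 ≈ 119.60.
Offset from y = 69: 119.60 − 69 ≈ 50.60.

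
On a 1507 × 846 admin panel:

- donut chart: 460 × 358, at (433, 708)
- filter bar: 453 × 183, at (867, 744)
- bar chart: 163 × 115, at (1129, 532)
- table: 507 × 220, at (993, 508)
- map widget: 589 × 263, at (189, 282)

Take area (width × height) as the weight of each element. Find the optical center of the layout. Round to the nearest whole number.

Taking area as weight: donut chart 460·358 = 164680, filter bar 453·183 = 82899, bar chart 163·115 = 18745, table 507·220 = 111540, map widget 589·263 = 154907. Sum 532771.
x: (164680·433 + 82899·867 + 18745·1129 + 111540·993 + 154907·189) / 532771 = 304379621 / 532771 ≈ 571.31
y: (164680·708 + 82899·744 + 18745·532 + 111540·508 + 154907·282) / 532771 = 288588730 / 532771 ≈ 541.67

(571, 542)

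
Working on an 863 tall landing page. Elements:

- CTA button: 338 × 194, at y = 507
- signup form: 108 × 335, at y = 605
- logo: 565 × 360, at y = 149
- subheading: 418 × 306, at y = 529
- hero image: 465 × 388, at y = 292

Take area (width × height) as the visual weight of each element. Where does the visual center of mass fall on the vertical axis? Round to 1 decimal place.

Areas: CTA button 338·194 = 65572, signup form 108·335 = 36180, logo 565·360 = 203400, subheading 418·306 = 127908, hero image 465·388 = 180420. Total weight = 613480.
y-moment: 65572·507 + 36180·605 + 203400·149 + 127908·529 + 180420·292 = 205786476; centroid 205786476/613480 ≈ 335.44.

y ≈ 335.4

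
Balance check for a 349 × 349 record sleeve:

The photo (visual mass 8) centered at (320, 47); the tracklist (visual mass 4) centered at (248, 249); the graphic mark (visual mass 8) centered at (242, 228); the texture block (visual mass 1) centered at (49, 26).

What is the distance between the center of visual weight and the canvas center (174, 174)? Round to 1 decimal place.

≈ 92.0

Σw = 8 + 4 + 8 + 1 = 21.
x: (8·320 + 4·248 + 8·242 + 1·49) / 21 = 5537 / 21 ≈ 263.67
y: (8·47 + 4·249 + 8·228 + 1·26) / 21 = 3222 / 21 ≈ 153.43
Relative to (174, 174): Δ = (89.67, -20.57); |Δ| = √(89.67² + -20.57²) ≈ 92.00.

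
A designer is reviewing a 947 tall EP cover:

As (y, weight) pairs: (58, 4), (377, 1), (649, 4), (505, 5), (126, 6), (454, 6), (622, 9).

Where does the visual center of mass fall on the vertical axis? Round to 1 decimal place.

Weights sum to 4 + 1 + 4 + 5 + 6 + 6 + 9 = 35.
y: moment 14808 / weight 35 ≈ 423.09

y ≈ 423.1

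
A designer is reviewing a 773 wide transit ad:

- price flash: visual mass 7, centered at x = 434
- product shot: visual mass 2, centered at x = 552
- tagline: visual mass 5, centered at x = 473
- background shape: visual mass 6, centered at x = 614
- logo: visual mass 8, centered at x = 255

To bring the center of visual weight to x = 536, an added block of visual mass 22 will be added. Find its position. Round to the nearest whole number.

New total weight: (7 + 2 + 5 + 6 + 8) + 22 = 50.
x: target moment 50×536 = 26800; current 7·434 + 2·552 + 5·473 + 6·614 + 8·255 = 12231; the added block supplies 14569, so x = 14569/22 ≈ 662.23.

x ≈ 662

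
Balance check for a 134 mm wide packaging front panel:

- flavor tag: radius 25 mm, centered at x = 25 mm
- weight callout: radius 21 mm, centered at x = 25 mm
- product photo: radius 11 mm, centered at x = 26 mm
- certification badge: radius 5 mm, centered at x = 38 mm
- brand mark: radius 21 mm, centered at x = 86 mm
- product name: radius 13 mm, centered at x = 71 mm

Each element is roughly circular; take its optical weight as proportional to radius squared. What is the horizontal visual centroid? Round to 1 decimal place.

Weights ∝ r²: flavor tag 25² = 625, weight callout 21² = 441, product photo 11² = 121, certification badge 5² = 25, brand mark 21² = 441, product name 13² = 169; Σw = 1822.
Σw·x = 80671; x̄ = 80671/1822 ≈ 44.28.

x ≈ 44.3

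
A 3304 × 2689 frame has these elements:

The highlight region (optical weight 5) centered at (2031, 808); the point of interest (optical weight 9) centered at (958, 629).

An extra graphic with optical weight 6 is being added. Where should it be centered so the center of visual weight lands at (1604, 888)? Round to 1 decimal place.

With the extra graphic, Σw becomes 5 + 9 + 6 = 20.
Along x: (18777 + 6·x) / 20 = 1604 (existing moment 5·2031 + 9·958 = 18777) ⇒ x = (32080 − 18777) / 6 ≈ 2217.17.
Along y: (9701 + 6·y) / 20 = 888 (existing moment 5·808 + 9·629 = 9701) ⇒ y = (17760 − 9701) / 6 ≈ 1343.17.

(2217.2, 1343.2)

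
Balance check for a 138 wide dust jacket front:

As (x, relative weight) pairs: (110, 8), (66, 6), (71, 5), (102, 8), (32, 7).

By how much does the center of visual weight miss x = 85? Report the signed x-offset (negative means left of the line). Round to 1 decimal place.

Σw = 8 + 6 + 5 + 8 + 7 = 34.
Σw·x = 8·110 + 6·66 + 5·71 + 8·102 + 7·32 = 2671, so x̄ = 2671/34 ≈ 78.56.
Difference: 78.56 − 85 ≈ -6.44.

≈ -6.4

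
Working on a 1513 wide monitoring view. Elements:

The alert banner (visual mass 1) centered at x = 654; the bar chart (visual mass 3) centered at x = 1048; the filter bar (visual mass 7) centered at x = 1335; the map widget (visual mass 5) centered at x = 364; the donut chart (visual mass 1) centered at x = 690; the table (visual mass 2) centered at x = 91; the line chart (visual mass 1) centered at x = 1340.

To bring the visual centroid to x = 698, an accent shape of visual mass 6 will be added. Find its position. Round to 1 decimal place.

x ≈ 162.2

New total weight: (1 + 3 + 7 + 5 + 1 + 2 + 1) + 6 = 26.
Along x: (17175 + 6·x) / 26 = 698 (existing moment 1·654 + 3·1048 + 7·1335 + 5·364 + 1·690 + 2·91 + 1·1340 = 17175) ⇒ x = (18148 − 17175) / 6 ≈ 162.17.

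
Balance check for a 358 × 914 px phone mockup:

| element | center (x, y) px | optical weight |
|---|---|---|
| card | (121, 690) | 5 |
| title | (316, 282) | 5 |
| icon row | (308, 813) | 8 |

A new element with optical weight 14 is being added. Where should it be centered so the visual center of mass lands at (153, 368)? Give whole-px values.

(18, 29)

New total weight: (5 + 5 + 8) + 14 = 32.
x: target moment 32×153 = 4896; current 5·121 + 5·316 + 8·308 = 4649; the new element supplies 247, so x = 247/14 ≈ 17.64.
y: target moment 32×368 = 11776; current 5·690 + 5·282 + 8·813 = 11364; the new element supplies 412, so y = 412/14 ≈ 29.43.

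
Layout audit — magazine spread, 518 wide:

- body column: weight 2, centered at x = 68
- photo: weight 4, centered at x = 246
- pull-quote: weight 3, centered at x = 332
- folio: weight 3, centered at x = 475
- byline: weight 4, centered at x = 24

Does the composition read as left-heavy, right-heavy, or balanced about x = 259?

left-heavy

Total weight = 2 + 4 + 3 + 3 + 4 = 16.
Σw·x = 2·68 + 4·246 + 3·332 + 3·475 + 4·24 = 3637, so x̄ = 3637/16 ≈ 227.31.
227.3 lies left of the midline 259, so the layout is left-heavy.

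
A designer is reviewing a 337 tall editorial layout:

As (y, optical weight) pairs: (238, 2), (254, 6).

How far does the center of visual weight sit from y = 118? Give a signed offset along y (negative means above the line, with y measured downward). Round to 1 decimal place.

≈ 132.0

Σw = 2 + 6 = 8.
Σw·y = 2·238 + 6·254 = 2000, so ȳ = 2000/8 ≈ 250.00.
Against y = 118, that's 250.00 − 118 = 132.00.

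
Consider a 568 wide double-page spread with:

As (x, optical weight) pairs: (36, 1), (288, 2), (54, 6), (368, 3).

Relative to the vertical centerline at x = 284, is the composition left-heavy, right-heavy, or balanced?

Σw = 1 + 2 + 6 + 3 = 12.
Σw·x = 1·36 + 2·288 + 6·54 + 3·368 = 2040, so x̄ = 2040/12 ≈ 170.00.
170.0 vs midline 284 → left-heavy.

left-heavy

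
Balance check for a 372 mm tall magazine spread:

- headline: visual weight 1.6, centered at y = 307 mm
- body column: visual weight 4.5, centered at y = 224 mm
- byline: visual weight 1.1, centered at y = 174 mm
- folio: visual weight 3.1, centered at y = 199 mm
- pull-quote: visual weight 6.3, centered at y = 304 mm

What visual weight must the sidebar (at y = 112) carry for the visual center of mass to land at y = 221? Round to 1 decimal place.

Fixed elements: Σw = 1.6 + 4.5 + 1.1 + 3.1 + 6.3 = 16.6, Σw·y = 1.6·307 + 4.5·224 + 1.1·174 + 3.1·199 + 6.3·304 = 4222.7.
Balance at y = 221 requires (4222.7 + w·112) / (16.6 + w) = 221.
Solving: w = (221·16.6 − 4222.7) / (112 − 221) = -554.1 / -109 ≈ 5.08.

w ≈ 5.1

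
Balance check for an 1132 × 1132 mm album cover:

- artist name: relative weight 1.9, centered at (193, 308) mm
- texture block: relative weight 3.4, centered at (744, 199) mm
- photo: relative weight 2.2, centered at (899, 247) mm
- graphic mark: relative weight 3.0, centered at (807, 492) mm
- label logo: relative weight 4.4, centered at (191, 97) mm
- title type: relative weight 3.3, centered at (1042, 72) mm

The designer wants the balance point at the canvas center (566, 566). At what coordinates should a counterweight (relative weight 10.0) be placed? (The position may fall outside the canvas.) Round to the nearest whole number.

New total weight: (1.9 + 3.4 + 2.2 + 3.0 + 4.4 + 3.3) + 10.0 = 28.2.
x: need Σw·x = 28.2·566 = 15961.2. Existing = 1.9·193 + 3.4·744 + 2.2·899 + 3.0·807 + 4.4·191 + 3.3·1042 = 11574.1. Remainder 4387.1 / 10.0 ≈ 438.71.
y: need Σw·y = 28.2·566 = 15961.2. Existing = 1.9·308 + 3.4·199 + 2.2·247 + 3.0·492 + 4.4·97 + 3.3·72 = 3945.6. Remainder 12015.6 / 10.0 ≈ 1201.56.

(439, 1202)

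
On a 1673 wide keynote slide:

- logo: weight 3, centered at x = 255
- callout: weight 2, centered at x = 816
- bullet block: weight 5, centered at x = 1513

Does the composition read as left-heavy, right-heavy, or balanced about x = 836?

Total weight = 3 + 2 + 5 = 10.
x: (3·255 + 2·816 + 5·1513) / 10 = 9962 / 10 ≈ 996.20
996.2 lies right of the midline 836, so the layout is right-heavy.

right-heavy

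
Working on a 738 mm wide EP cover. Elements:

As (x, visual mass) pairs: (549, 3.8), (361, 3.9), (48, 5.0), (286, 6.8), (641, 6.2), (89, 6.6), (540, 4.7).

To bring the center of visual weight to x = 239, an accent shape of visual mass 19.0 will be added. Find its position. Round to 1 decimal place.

With the accent shape, Σw becomes 3.8 + 3.9 + 5.0 + 6.8 + 6.2 + 6.6 + 4.7 + 19.0 = 56.0.
x: target moment 56.0×239 = 13384.0; current 3.8·549 + 3.9·361 + 5.0·48 + 6.8·286 + 6.2·641 + 6.6·89 + 4.7·540 = 12778.5; the accent shape supplies 605.5, so x = 605.5/19.0 ≈ 31.87.

x ≈ 31.9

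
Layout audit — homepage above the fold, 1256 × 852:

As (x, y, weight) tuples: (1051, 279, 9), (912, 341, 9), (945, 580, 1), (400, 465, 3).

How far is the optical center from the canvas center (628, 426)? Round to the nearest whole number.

≈ 285

Weights sum to 9 + 9 + 1 + 3 = 22.
x-moment: 9·1051 + 9·912 + 1·945 + 3·400 = 19812; centroid 19812/22 ≈ 900.55.
y-moment: 9·279 + 9·341 + 1·580 + 3·465 = 7555; centroid 7555/22 ≈ 343.41.
Relative to (628, 426): Δ = (272.55, -82.59); |Δ| = √(272.55² + -82.59²) ≈ 284.78.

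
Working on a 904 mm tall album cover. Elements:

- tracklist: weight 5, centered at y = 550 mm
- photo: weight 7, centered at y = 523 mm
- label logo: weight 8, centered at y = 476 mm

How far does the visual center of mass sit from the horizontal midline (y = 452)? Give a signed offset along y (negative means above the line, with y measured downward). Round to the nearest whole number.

Σw = 5 + 7 + 8 = 20.
y-moment: 5·550 + 7·523 + 8·476 = 10219; centroid 10219/20 ≈ 510.95.
Against y = 452, that's 510.95 − 452 = 58.95.

≈ 59 mm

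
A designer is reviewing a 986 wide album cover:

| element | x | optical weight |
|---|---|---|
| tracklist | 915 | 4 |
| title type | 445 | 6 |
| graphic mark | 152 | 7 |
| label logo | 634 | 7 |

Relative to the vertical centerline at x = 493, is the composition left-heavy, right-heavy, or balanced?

Total weight = 4 + 6 + 7 + 7 = 24.
Σw·x = 4·915 + 6·445 + 7·152 + 7·634 = 11832, so x̄ = 11832/24 ≈ 493.00.
That equals the midline 493 — balanced.

balanced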